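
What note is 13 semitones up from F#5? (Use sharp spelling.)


Solution.
F#5: chromatic position 6 in octave 5 → absolute = 5×12 + 6 = 66
Transpose up 13: 66 + 13 = 79
79 = 6×12 + 7 → G in octave 6
Result = G6


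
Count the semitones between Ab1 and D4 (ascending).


Let's work it out.
Absolute semitone position = octave×12 + chromatic position
Ab1: 1×12 + 8 = 20
D4: 4×12 + 2 = 50
Difference = 50 - 20 = 30
= 30 semitones


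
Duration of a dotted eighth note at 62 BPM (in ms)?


One quarter-note beat = 60000 / BPM = 60000 / 62 ms
Dotted eighth note = 3/4 × quarter note
Duration = 3/4 × 60000 / 62 = 45000 / 62
= 725.8 ms


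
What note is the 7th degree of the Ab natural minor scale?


Natural minor scale pattern: W-H-W-W-H-W-W (2-1-2-2-1-2-2 semitones)
Starting from Ab:
  Ab + 2 semitones → Bb
  Bb + 1 semitone → Cb
  Cb + 2 semitones → Db
  Db + 2 semitones → Eb
  Eb + 1 semitone → Fb
  Fb + 2 semitones → Gb
  Gb + 2 semitones → Ab
Scale: Ab Bb Cb Db Eb Fb Gb
Degree 7 = Gb


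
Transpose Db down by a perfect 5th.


perfect 5th: 5 letter names, 7 semitones
Letter: D - 4 → G
Pitch: Db - 7 semitones, spelled as a G → Gb
= Gb


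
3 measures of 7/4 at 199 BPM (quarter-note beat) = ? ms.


Quarter-note beat duration = 60000 / 199 ms
Beats per measure (7/4) = 7
One measure = 7 × 60000 / 199 = 420000 / 199 ms
3 measures = 3 × 420000 / 199 = 1260000 / 199
= 6331.7 ms


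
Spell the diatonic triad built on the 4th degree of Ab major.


Reasoning:
Ab major scale: Ab Bb C Db Eb F G
Diatonic triad on degree 4 stacks scale notes 4, 6, 1: Db F Ab
Db→F = 4 semitones; Db→Ab = 7 semitones → major triad
= Db F Ab (major)


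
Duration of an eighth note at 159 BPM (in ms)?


Step by step:
One quarter-note beat = 60000 / BPM = 60000 / 159 ms
Eighth note = 1/2 × quarter note
Duration = 1/2 × 60000 / 159 = 30000 / 159
= 188.7 ms


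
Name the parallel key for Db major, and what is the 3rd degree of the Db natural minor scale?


Reasoning:
Parallel keys share the same tonic but differ in mode
Db major → parallel is Db minor
Db natural minor scale: Db Eb Fb Gb Ab Bbb Cb
= Db minor; 3rd degree = Fb


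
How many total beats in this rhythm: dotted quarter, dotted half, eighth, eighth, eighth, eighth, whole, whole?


Working:
Beat values:
  dotted quarter = 1.5 beats
  dotted half = 3 beats
  eighth = 0.5 beats
  eighth = 0.5 beats
  eighth = 0.5 beats
  eighth = 0.5 beats
  whole = 4 beats
  whole = 4 beats
Sum = 1.5 + 3 + 0.5 + 0.5 + 0.5 + 0.5 + 4 + 4
= 14.5 beats


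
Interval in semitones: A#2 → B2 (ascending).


Reasoning:
Absolute semitone position = octave×12 + chromatic position
A#2: 2×12 + 10 = 34
B2: 2×12 + 11 = 35
Difference = 35 - 34 = 1
= 1 semitone


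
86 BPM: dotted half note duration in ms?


Let's work it out.
One quarter-note beat = 60000 / BPM = 60000 / 86 ms
Dotted half note = 3 × quarter note
Duration = 3 × 60000 / 86 = 180000 / 86
= 2093.0 ms


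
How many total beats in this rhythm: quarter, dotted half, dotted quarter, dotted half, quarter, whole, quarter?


Step by step:
Beat values:
  quarter = 1 beat
  dotted half = 3 beats
  dotted quarter = 1.5 beats
  dotted half = 3 beats
  quarter = 1 beat
  whole = 4 beats
  quarter = 1 beat
Sum = 1 + 3 + 1.5 + 3 + 1 + 4 + 1
= 14.5 beats


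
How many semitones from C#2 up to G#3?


Reasoning:
Absolute semitone position = octave×12 + chromatic position
C#2: 2×12 + 1 = 25
G#3: 3×12 + 8 = 44
Difference = 44 - 25 = 19
= 19 semitones


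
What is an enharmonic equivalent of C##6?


Reasoning:
Enharmonic notes sound the same pitch but are spelled with different letter names
C## and D name the same pitch class
= D6


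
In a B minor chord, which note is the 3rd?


Reasoning:
Minor triad = root + minor 3rd (3 semitones) + perfect 5th (7 semitones)
A triad on B stacks thirds, so the chord tones use letter names B-D-F
Root: B
Minor 3rd above B: D
Perfect 5th above B: F#
The 3rd = D


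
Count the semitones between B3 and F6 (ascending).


Absolute semitone position = octave×12 + chromatic position
B3: 3×12 + 11 = 47
F6: 6×12 + 5 = 77
Difference = 77 - 47 = 30
= 30 semitones


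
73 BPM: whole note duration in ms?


Solution.
One quarter-note beat = 60000 / BPM = 60000 / 73 ms
Whole note = 4 × quarter note
Duration = 4 × 60000 / 73 = 240000 / 73
= 3287.7 ms


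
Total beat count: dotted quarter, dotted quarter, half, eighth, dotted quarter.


Solution.
Beat values:
  dotted quarter = 1.5 beats
  dotted quarter = 1.5 beats
  half = 2 beats
  eighth = 0.5 beats
  dotted quarter = 1.5 beats
Sum = 1.5 + 1.5 + 2 + 0.5 + 1.5
= 7 beats


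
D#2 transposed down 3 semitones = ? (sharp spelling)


Step by step:
D#2: chromatic position 3 in octave 2 → absolute = 2×12 + 3 = 27
Transpose down 3: 27 - 3 = 24
24 = 2×12 + 0 → C in octave 2
Result = C2


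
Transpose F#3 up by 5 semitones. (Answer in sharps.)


Working:
F#3: chromatic position 6 in octave 3 → absolute = 3×12 + 6 = 42
Transpose up 5: 42 + 5 = 47
47 = 3×12 + 11 → B in octave 3
Result = B3


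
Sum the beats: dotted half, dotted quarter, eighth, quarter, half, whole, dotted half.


Beat values:
  dotted half = 3 beats
  dotted quarter = 1.5 beats
  eighth = 0.5 beats
  quarter = 1 beat
  half = 2 beats
  whole = 4 beats
  dotted half = 3 beats
Sum = 3 + 1.5 + 0.5 + 1 + 2 + 4 + 3
= 15 beats


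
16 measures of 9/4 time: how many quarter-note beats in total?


Working:
Time signature 9/4: the bottom number 4 means the quarter note gets one count
The top number 9 means 9 quarter-note beats per measure
Total = 9 × 16 measures
= 144 quarter-note beats


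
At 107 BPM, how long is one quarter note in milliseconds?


Let's work it out.
One quarter-note beat = 60000 / BPM = 60000 / 107 ms
Duration = 60000 / 107
= 560.7 ms


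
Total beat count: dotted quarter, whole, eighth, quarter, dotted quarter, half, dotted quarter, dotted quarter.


Let's work it out.
Beat values:
  dotted quarter = 1.5 beats
  whole = 4 beats
  eighth = 0.5 beats
  quarter = 1 beat
  dotted quarter = 1.5 beats
  half = 2 beats
  dotted quarter = 1.5 beats
  dotted quarter = 1.5 beats
Sum = 1.5 + 4 + 0.5 + 1 + 1.5 + 2 + 1.5 + 1.5
= 13.5 beats


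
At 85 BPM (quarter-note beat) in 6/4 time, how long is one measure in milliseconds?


Reasoning:
Quarter-note beat duration = 60000 / 85 ms
Beats per measure (6/4) = 6
One measure = 6 × 60000 / 85 = 360000 / 85 ms
= 4235.3 ms


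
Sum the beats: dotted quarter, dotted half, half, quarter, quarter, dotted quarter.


Working:
Beat values:
  dotted quarter = 1.5 beats
  dotted half = 3 beats
  half = 2 beats
  quarter = 1 beat
  quarter = 1 beat
  dotted quarter = 1.5 beats
Sum = 1.5 + 3 + 2 + 1 + 1 + 1.5
= 10 beats


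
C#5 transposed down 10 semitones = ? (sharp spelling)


Step by step:
C#5: chromatic position 1 in octave 5 → absolute = 5×12 + 1 = 61
Transpose down 10: 61 - 10 = 51
51 = 4×12 + 3 → D# in octave 4
Result = D#4


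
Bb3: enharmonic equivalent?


Working:
Enharmonic notes sound the same pitch but are spelled with different letter names
Bb and A# name the same pitch class
= A#3


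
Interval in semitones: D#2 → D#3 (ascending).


Reasoning:
Absolute semitone position = octave×12 + chromatic position
D#2: 2×12 + 3 = 27
D#3: 3×12 + 3 = 39
Difference = 39 - 27 = 12
= 12 semitones


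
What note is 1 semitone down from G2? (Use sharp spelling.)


Step by step:
G2: chromatic position 7 in octave 2 → absolute = 2×12 + 7 = 31
Transpose down 1: 31 - 1 = 30
30 = 2×12 + 6 → F# in octave 2
Result = F#2


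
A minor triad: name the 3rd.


Reasoning:
Minor triad = root + minor 3rd (3 semitones) + perfect 5th (7 semitones)
A triad on A stacks thirds, so the chord tones use letter names A-C-E
Root: A
Minor 3rd above A: C
Perfect 5th above A: E
The 3rd = C


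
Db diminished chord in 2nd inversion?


Working:
Root position: Db Fb Abb
2nd inversion: move root and 3rd up an octave
Bass note: Abb
Notes (bottom to top) = Abb Db Fb


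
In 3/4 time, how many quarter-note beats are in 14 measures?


Time signature 3/4: the bottom number 4 means the quarter note gets one count
The top number 3 means 3 quarter-note beats per measure
Total = 3 × 14 measures
= 42 quarter-note beats


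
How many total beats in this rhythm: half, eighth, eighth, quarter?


Step by step:
Beat values:
  half = 2 beats
  eighth = 0.5 beats
  eighth = 0.5 beats
  quarter = 1 beat
Sum = 2 + 0.5 + 0.5 + 1
= 4 beats


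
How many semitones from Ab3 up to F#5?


Step by step:
Absolute semitone position = octave×12 + chromatic position
Ab3: 3×12 + 8 = 44
F#5: 5×12 + 6 = 66
Difference = 66 - 44 = 22
= 22 semitones


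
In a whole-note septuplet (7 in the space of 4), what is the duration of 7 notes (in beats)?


Septuplet: 7 notes occupy the space of 4 whole notes
Space = 4 × 4 = 16 beats
Each septuplet note = 16 / 7 = 16/7 beats
7 notes = 7 × 16/7 = 16
= 16 beats


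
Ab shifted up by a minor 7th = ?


Solution.
minor 7th: 7 letter names, 10 semitones
Letter: A + 6 → G
Pitch: Ab + 10 semitones, spelled as a G → Gb
= Gb


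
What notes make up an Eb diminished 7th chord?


Let's work it out.
Diminished 7th chord = root + minor 3rd + diminished 5th + diminished 7th
Seventh chords stack in thirds, so the letter names are E-G-B-D
Root: Eb
Minor 3rd above Eb: Gb
Diminished 5th above Eb: Bbb
Diminished 7th above Eb: Dbb
Chord = Eb Gb Bbb Dbb


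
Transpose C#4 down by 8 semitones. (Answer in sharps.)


Working:
C#4: chromatic position 1 in octave 4 → absolute = 4×12 + 1 = 49
Transpose down 8: 49 - 8 = 41
41 = 3×12 + 5 → F in octave 3
Result = F3


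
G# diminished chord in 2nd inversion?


Let's work it out.
Root position: G# B D
2nd inversion: move root and 3rd up an octave
Bass note: D
Notes (bottom to top) = D G# B


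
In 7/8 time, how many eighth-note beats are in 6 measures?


Working:
Time signature 7/8: the bottom number 8 means the eighth note gets one count
The top number 7 means 7 eighth-note beats per measure
Total = 7 × 6 measures
= 42 eighth-note beats


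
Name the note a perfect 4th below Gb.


Step by step:
A 4th spans 4 letter names, so from G we land on D
A perfect 4th = 5 semitones below Gb
Spell D at that pitch: Db
= Db


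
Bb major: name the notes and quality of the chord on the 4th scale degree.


Solution.
Bb major scale: Bb C D Eb F G A
Diatonic triad on degree 4 stacks scale notes 4, 6, 1: Eb G Bb
Eb→G = 4 semitones; Eb→Bb = 7 semitones → major triad
= Eb G Bb (major)


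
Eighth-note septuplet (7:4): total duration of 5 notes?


Let's work it out.
Septuplet: 7 notes occupy the space of 4 eighth notes
Space = 4 × 1/2 = 2 beats
Each septuplet note = 2 / 7 = 2/7 beats
5 notes = 5 × 2/7 = 10/7
= 10/7 beats


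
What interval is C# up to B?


Working:
Letter names: C → B spans 7 letter names → a 7th
Semitones: C# → B = 10 half-steps
A 7th of 10 semitones is a minor 7th
= minor 7th


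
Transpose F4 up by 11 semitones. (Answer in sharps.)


Working:
F4: chromatic position 5 in octave 4 → absolute = 4×12 + 5 = 53
Transpose up 11: 53 + 11 = 64
64 = 5×12 + 4 → E in octave 5
Result = E5


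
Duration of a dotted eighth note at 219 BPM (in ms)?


Reasoning:
One quarter-note beat = 60000 / BPM = 60000 / 219 ms
Dotted eighth note = 3/4 × quarter note
Duration = 3/4 × 60000 / 219 = 45000 / 219
= 205.5 ms


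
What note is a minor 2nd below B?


Step by step:
A 2nd spans 2 letter names, so from B we land on A
A minor 2nd = 1 semitone below B
Spell A at that pitch: A#
= A#


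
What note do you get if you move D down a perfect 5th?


perfect 5th: 5 letter names, 7 semitones
Letter: D - 4 → G
Pitch: D - 7 semitones, spelled as a G → G
= G


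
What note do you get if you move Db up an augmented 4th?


augmented 4th: 4 letter names, 6 semitones
Letter: D + 3 → G
Pitch: Db + 6 semitones, spelled as a G → G
= G


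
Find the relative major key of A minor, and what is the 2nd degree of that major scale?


Solution.
The relative major shares the key signature and is a minor 3rd above the minor tonic
A minor 3rd above A is C
→ relative major of A minor is C major
C major scale: C D E F G A B
= C major; 2nd degree = D


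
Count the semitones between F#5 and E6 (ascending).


Let's work it out.
Absolute semitone position = octave×12 + chromatic position
F#5: 5×12 + 6 = 66
E6: 6×12 + 4 = 76
Difference = 76 - 66 = 10
= 10 semitones


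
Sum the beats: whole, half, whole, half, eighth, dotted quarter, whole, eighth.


Beat values:
  whole = 4 beats
  half = 2 beats
  whole = 4 beats
  half = 2 beats
  eighth = 0.5 beats
  dotted quarter = 1.5 beats
  whole = 4 beats
  eighth = 0.5 beats
Sum = 4 + 2 + 4 + 2 + 0.5 + 1.5 + 4 + 0.5
= 18.5 beats


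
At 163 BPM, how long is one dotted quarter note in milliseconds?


One quarter-note beat = 60000 / BPM = 60000 / 163 ms
Dotted quarter note = 3/2 × quarter note
Duration = 3/2 × 60000 / 163 = 90000 / 163
= 552.1 ms


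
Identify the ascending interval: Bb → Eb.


Solution.
Letter names: B → E spans 4 letter names → a 4th
Semitones: Bb → Eb = 5 half-steps
A 4th of 5 semitones is a perfect 4th
= perfect 4th


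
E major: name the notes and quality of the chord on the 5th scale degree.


Step by step:
E major scale: E F# G# A B C# D#
Diatonic triad on degree 5 stacks scale notes 5, 7, 2: B D# F#
B→D# = 4 semitones; B→F# = 7 semitones → major triad
= B D# F# (major)


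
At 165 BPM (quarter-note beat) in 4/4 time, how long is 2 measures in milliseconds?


Working:
Quarter-note beat duration = 60000 / 165 ms
Beats per measure (4/4) = 4
One measure = 4 × 60000 / 165 = 240000 / 165 ms
2 measures = 2 × 240000 / 165 = 480000 / 165
= 2909.1 ms


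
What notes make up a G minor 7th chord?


Reasoning:
Minor 7th chord = root + minor 3rd + perfect 5th + minor 7th
Seventh chords stack in thirds, so the letter names are G-B-D-F
Root: G
Minor 3rd above G: Bb
Perfect 5th above G: D
Minor 7th above G: F
Chord = G Bb D F


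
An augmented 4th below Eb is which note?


A 4th spans 4 letter names, so from E we land on B
An augmented 4th = 6 semitones below Eb
Spell B at that pitch: Bbb
= Bbb


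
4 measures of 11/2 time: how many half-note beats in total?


Solution.
Time signature 11/2: the bottom number 2 means the half note gets one count
The top number 11 means 11 half-note beats per measure
Total = 11 × 4 measures
= 44 half-note beats


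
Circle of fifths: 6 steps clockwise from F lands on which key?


Each clockwise step on the circle of fifths moves up a perfect 5th
From F: F → C → G → D → A → E → B
= B


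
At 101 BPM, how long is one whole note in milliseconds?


Reasoning:
One quarter-note beat = 60000 / BPM = 60000 / 101 ms
Whole note = 4 × quarter note
Duration = 4 × 60000 / 101 = 240000 / 101
= 2376.2 ms


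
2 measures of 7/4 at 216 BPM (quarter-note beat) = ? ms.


Let's work it out.
Quarter-note beat duration = 60000 / 216 ms
Beats per measure (7/4) = 7
One measure = 7 × 60000 / 216 = 420000 / 216 ms
2 measures = 2 × 420000 / 216 = 840000 / 216
= 3888.9 ms


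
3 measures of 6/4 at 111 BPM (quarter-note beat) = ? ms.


Quarter-note beat duration = 60000 / 111 ms
Beats per measure (6/4) = 6
One measure = 6 × 60000 / 111 = 360000 / 111 ms
3 measures = 3 × 360000 / 111 = 1080000 / 111
= 9729.7 ms


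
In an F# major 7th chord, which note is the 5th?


Working:
Major 7th chord = root + major 3rd + perfect 5th + major 7th
Seventh chords stack in thirds, so the letter names are F-A-C-E
Root: F#
Major 3rd above F#: A#
Perfect 5th above F#: C#
Major 7th above F#: E#
The 5th = C#


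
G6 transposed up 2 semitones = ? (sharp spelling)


G6: chromatic position 7 in octave 6 → absolute = 6×12 + 7 = 79
Transpose up 2: 79 + 2 = 81
81 = 6×12 + 9 → A in octave 6
Result = A6


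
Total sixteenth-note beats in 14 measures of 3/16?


Time signature 3/16: the bottom number 16 means the sixteenth note gets one count
The top number 3 means 3 sixteenth-note beats per measure
Total = 3 × 14 measures
= 42 sixteenth-note beats


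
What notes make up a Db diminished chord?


Diminished triad = root + minor 3rd (3 semitones) + diminished 5th (6 semitones)
A triad on Db stacks thirds, so the chord tones use letter names D-F-A
Root: Db
Minor 3rd above Db: Fb
Diminished 5th above Db: Abb
Chord = Db Fb Abb


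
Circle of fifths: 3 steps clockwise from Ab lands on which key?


Let's work it out.
Each clockwise step on the circle of fifths moves up a perfect 5th
From Ab: Ab → Eb → Bb → F
= F


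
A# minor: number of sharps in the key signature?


Working:
Sharp minor keys follow the circle of fifths: A(0), E(1), B(2), F#(3), C#(4), G#(5), D#(6), A#(7)
A# minor has 7 sharps
Order of sharps: F# C# G# D# A# E# B# → first 7: F#, C#, G#, D#, A#, E#, B#
= 7 sharps


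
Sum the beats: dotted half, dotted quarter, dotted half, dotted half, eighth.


Step by step:
Beat values:
  dotted half = 3 beats
  dotted quarter = 1.5 beats
  dotted half = 3 beats
  dotted half = 3 beats
  eighth = 0.5 beats
Sum = 3 + 1.5 + 3 + 3 + 0.5
= 11 beats


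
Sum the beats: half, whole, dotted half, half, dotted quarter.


Beat values:
  half = 2 beats
  whole = 4 beats
  dotted half = 3 beats
  half = 2 beats
  dotted quarter = 1.5 beats
Sum = 2 + 4 + 3 + 2 + 1.5
= 12.5 beats


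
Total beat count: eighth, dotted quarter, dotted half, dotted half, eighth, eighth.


Let's work it out.
Beat values:
  eighth = 0.5 beats
  dotted quarter = 1.5 beats
  dotted half = 3 beats
  dotted half = 3 beats
  eighth = 0.5 beats
  eighth = 0.5 beats
Sum = 0.5 + 1.5 + 3 + 3 + 0.5 + 0.5
= 9 beats


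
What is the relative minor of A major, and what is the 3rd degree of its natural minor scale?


Let's work it out.
The relative minor shares the major's key signature and starts on its 6th degree
6th degree = a major 6th above the tonic; a major 6th above A is F#
→ relative minor of A major is F# minor
F# natural minor scale: F# G# A B C# D E
= F# minor; 3rd degree = A


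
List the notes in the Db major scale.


Solution.
Major scale pattern: W-W-H-W-W-W-H (2-2-1-2-2-2-1 semitones)
Starting from Db:
  Db + 2 semitones → Eb
  Eb + 2 semitones → F
  F + 1 semitone → Gb
  Gb + 2 semitones → Ab
  Ab + 2 semitones → Bb
  Bb + 2 semitones → C
  C + 1 semitone → Db
Scale = Db Eb F Gb Ab Bb C


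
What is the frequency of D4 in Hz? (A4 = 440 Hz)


f = 440 × 2^(n/12) where n = semitones from A4
D4: -7 semitones from A4
f = 440 × 2^(-7/12)
f = 293.66 Hz


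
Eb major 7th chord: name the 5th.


Reasoning:
Major 7th chord = root + major 3rd + perfect 5th + major 7th
Seventh chords stack in thirds, so the letter names are E-G-B-D
Root: Eb
Major 3rd above Eb: G
Perfect 5th above Eb: Bb
Major 7th above Eb: D
The 5th = Bb


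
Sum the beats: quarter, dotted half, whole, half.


Beat values:
  quarter = 1 beat
  dotted half = 3 beats
  whole = 4 beats
  half = 2 beats
Sum = 1 + 3 + 4 + 2
= 10 beats


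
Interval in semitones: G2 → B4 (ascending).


Let's work it out.
Absolute semitone position = octave×12 + chromatic position
G2: 2×12 + 7 = 31
B4: 4×12 + 11 = 59
Difference = 59 - 31 = 28
= 28 semitones


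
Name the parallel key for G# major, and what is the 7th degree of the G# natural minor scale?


Parallel keys share the same tonic but differ in mode
G# major → parallel is G# minor
G# natural minor scale: G# A# B C# D# E F#
= G# minor; 7th degree = F#


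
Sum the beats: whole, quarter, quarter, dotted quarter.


Step by step:
Beat values:
  whole = 4 beats
  quarter = 1 beat
  quarter = 1 beat
  dotted quarter = 1.5 beats
Sum = 4 + 1 + 1 + 1.5
= 7.5 beats


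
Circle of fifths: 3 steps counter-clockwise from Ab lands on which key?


Each counter-clockwise step moves down a perfect 5th (= up a perfect 4th)
From Ab: Ab → Db → F#/Gb → B
= B


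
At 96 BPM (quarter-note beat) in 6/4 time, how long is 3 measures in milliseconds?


Solution.
Quarter-note beat duration = 60000 / 96 ms
Beats per measure (6/4) = 6
One measure = 6 × 60000 / 96 = 360000 / 96 ms
3 measures = 3 × 360000 / 96 = 1080000 / 96
= 11250.0 ms


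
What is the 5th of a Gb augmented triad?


Working:
Augmented triad = root + major 3rd (4 semitones) + augmented 5th (8 semitones)
A triad on Gb stacks thirds, so the chord tones use letter names G-B-D
Root: Gb
Major 3rd above Gb: Bb
Augmented 5th above Gb: D
The 5th = D


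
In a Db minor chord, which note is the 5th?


Let's work it out.
Minor triad = root + minor 3rd (3 semitones) + perfect 5th (7 semitones)
A triad on Db stacks thirds, so the chord tones use letter names D-F-A
Root: Db
Minor 3rd above Db: Fb
Perfect 5th above Db: Ab
The 5th = Ab


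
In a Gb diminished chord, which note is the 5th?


Diminished triad = root + minor 3rd (3 semitones) + diminished 5th (6 semitones)
A triad on Gb stacks thirds, so the chord tones use letter names G-B-D
Root: Gb
Minor 3rd above Gb: Bbb
Diminished 5th above Gb: Dbb
The 5th = Dbb


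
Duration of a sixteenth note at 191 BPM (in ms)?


One quarter-note beat = 60000 / BPM = 60000 / 191 ms
Sixteenth note = 1/4 × quarter note
Duration = 1/4 × 60000 / 191 = 15000 / 191
= 78.5 ms


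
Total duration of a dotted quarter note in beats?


Step by step:
Base quarter note = 1 beat
Dot 1 adds half the previous value: +1/2
One dotted quarter = 1 + 1/2 = 3/2
= 3/2 beats


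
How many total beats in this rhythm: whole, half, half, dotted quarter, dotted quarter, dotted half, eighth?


Beat values:
  whole = 4 beats
  half = 2 beats
  half = 2 beats
  dotted quarter = 1.5 beats
  dotted quarter = 1.5 beats
  dotted half = 3 beats
  eighth = 0.5 beats
Sum = 4 + 2 + 2 + 1.5 + 1.5 + 3 + 0.5
= 14.5 beats


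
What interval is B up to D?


Let's work it out.
Letter names: B → D spans 3 letter names → a 3rd
Semitones: B → D = 3 half-steps
A 3rd of 3 semitones is a minor 3rd
= minor 3rd


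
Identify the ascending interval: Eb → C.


Letter names: E → C spans 6 letter names → a 6th
Semitones: Eb → C = 9 half-steps
A 6th of 9 semitones is a major 6th
= major 6th


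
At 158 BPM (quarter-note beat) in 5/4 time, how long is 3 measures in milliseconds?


Quarter-note beat duration = 60000 / 158 ms
Beats per measure (5/4) = 5
One measure = 5 × 60000 / 158 = 300000 / 158 ms
3 measures = 3 × 300000 / 158 = 900000 / 158
= 5696.2 ms


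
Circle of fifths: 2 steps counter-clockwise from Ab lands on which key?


Step by step:
Each counter-clockwise step moves down a perfect 5th (= up a perfect 4th)
From Ab: Ab → Db → F#/Gb
= F#/Gb


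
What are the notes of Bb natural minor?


Working:
Natural minor scale pattern: W-H-W-W-H-W-W (2-1-2-2-1-2-2 semitones)
Starting from Bb:
  Bb + 2 semitones → C
  C + 1 semitone → Db
  Db + 2 semitones → Eb
  Eb + 2 semitones → F
  F + 1 semitone → Gb
  Gb + 2 semitones → Ab
  Ab + 2 semitones → Bb
Scale = Bb C Db Eb F Gb Ab


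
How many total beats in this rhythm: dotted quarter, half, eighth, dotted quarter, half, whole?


Solution.
Beat values:
  dotted quarter = 1.5 beats
  half = 2 beats
  eighth = 0.5 beats
  dotted quarter = 1.5 beats
  half = 2 beats
  whole = 4 beats
Sum = 1.5 + 2 + 0.5 + 1.5 + 2 + 4
= 11.5 beats


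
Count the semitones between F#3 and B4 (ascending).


Reasoning:
Absolute semitone position = octave×12 + chromatic position
F#3: 3×12 + 6 = 42
B4: 4×12 + 11 = 59
Difference = 59 - 42 = 17
= 17 semitones


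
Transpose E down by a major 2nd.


Let's work it out.
major 2nd: 2 letter names, 2 semitones
Letter: E - 1 → D
Pitch: E - 2 semitones, spelled as a D → D
= D


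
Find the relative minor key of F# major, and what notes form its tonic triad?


Working:
The relative minor shares the major's key signature and starts on its 6th degree
6th degree = a major 6th above the tonic; a major 6th above F# is D#
→ relative minor of F# major is D# minor
Tonic triad of D# minor = root + minor 3rd + perfect 5th = D# F# A#
= D# minor; triad = D# F# A#


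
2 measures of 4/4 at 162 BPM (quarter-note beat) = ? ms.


Quarter-note beat duration = 60000 / 162 ms
Beats per measure (4/4) = 4
One measure = 4 × 60000 / 162 = 240000 / 162 ms
2 measures = 2 × 240000 / 162 = 480000 / 162
= 2963.0 ms


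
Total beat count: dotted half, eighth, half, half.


Reasoning:
Beat values:
  dotted half = 3 beats
  eighth = 0.5 beats
  half = 2 beats
  half = 2 beats
Sum = 3 + 0.5 + 2 + 2
= 7.5 beats


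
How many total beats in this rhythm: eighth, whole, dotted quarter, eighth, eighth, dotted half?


Step by step:
Beat values:
  eighth = 0.5 beats
  whole = 4 beats
  dotted quarter = 1.5 beats
  eighth = 0.5 beats
  eighth = 0.5 beats
  dotted half = 3 beats
Sum = 0.5 + 4 + 1.5 + 0.5 + 0.5 + 3
= 10 beats


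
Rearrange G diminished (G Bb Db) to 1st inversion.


Root position: G Bb Db
1st inversion: move root up an octave
Bass note: Bb
Notes (bottom to top) = Bb Db G


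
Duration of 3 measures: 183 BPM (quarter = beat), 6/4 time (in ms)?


Working:
Quarter-note beat duration = 60000 / 183 ms
Beats per measure (6/4) = 6
One measure = 6 × 60000 / 183 = 360000 / 183 ms
3 measures = 3 × 360000 / 183 = 1080000 / 183
= 5901.6 ms


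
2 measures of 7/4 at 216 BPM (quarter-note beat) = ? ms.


Quarter-note beat duration = 60000 / 216 ms
Beats per measure (7/4) = 7
One measure = 7 × 60000 / 216 = 420000 / 216 ms
2 measures = 2 × 420000 / 216 = 840000 / 216
= 3888.9 ms


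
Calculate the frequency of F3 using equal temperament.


Solution.
f = 440 × 2^(n/12) where n = semitones from A4
F3: -16 semitones from A4
f = 440 × 2^(-16/12)
f = 174.61 Hz


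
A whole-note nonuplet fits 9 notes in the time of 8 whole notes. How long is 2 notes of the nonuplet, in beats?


Nonuplet: 9 notes occupy the space of 8 whole notes
Space = 8 × 4 = 32 beats
Each nonuplet note = 32 / 9 = 32/9 beats
2 notes = 2 × 32/9 = 64/9
= 64/9 beats


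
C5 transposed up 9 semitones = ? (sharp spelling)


Step by step:
C5: chromatic position 0 in octave 5 → absolute = 5×12 + 0 = 60
Transpose up 9: 60 + 9 = 69
69 = 5×12 + 9 → A in octave 5
Result = A5


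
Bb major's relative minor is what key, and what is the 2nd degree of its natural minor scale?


Working:
The relative minor shares the major's key signature and starts on its 6th degree
6th degree = a major 6th above the tonic; a major 6th above Bb is G
→ relative minor of Bb major is G minor
G natural minor scale: G A Bb C D Eb F
= G minor; 2nd degree = A


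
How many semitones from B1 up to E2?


Absolute semitone position = octave×12 + chromatic position
B1: 1×12 + 11 = 23
E2: 2×12 + 4 = 28
Difference = 28 - 23 = 5
= 5 semitones


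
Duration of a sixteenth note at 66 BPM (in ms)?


Solution.
One quarter-note beat = 60000 / BPM = 60000 / 66 ms
Sixteenth note = 1/4 × quarter note
Duration = 1/4 × 60000 / 66 = 15000 / 66
= 227.3 ms


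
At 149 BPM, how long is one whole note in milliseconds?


One quarter-note beat = 60000 / BPM = 60000 / 149 ms
Whole note = 4 × quarter note
Duration = 4 × 60000 / 149 = 240000 / 149
= 1610.7 ms


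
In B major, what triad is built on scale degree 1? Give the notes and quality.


B major scale: B C# D# E F# G# A#
Diatonic triad on degree 1 stacks scale notes 1, 3, 5: B D# F#
B→D# = 4 semitones; B→F# = 7 semitones → major triad
= B D# F# (major)


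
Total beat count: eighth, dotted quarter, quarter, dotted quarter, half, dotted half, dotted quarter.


Solution.
Beat values:
  eighth = 0.5 beats
  dotted quarter = 1.5 beats
  quarter = 1 beat
  dotted quarter = 1.5 beats
  half = 2 beats
  dotted half = 3 beats
  dotted quarter = 1.5 beats
Sum = 0.5 + 1.5 + 1 + 1.5 + 2 + 3 + 1.5
= 11 beats


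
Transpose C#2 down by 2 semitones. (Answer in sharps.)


C#2: chromatic position 1 in octave 2 → absolute = 2×12 + 1 = 25
Transpose down 2: 25 - 2 = 23
23 = 1×12 + 11 → B in octave 1
Result = B1


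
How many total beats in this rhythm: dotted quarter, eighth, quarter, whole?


Reasoning:
Beat values:
  dotted quarter = 1.5 beats
  eighth = 0.5 beats
  quarter = 1 beat
  whole = 4 beats
Sum = 1.5 + 0.5 + 1 + 4
= 7 beats


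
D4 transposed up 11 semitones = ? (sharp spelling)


Working:
D4: chromatic position 2 in octave 4 → absolute = 4×12 + 2 = 50
Transpose up 11: 50 + 11 = 61
61 = 5×12 + 1 → C# in octave 5
Result = C#5


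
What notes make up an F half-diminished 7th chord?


Half-diminished 7th chord = root + minor 3rd + diminished 5th + minor 7th
Seventh chords stack in thirds, so the letter names are F-A-C-E
Root: F
Minor 3rd above F: Ab
Diminished 5th above F: Cb
Minor 7th above F: Eb
Chord = F Ab Cb Eb


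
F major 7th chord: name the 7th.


Let's work it out.
Major 7th chord = root + major 3rd + perfect 5th + major 7th
Seventh chords stack in thirds, so the letter names are F-A-C-E
Root: F
Major 3rd above F: A
Perfect 5th above F: C
Major 7th above F: E
The 7th = E


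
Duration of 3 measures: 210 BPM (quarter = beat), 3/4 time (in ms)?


Quarter-note beat duration = 60000 / 210 ms
Beats per measure (3/4) = 3
One measure = 3 × 60000 / 210 = 180000 / 210 ms
3 measures = 3 × 180000 / 210 = 540000 / 210
= 2571.4 ms


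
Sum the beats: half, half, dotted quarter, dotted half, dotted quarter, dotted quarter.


Reasoning:
Beat values:
  half = 2 beats
  half = 2 beats
  dotted quarter = 1.5 beats
  dotted half = 3 beats
  dotted quarter = 1.5 beats
  dotted quarter = 1.5 beats
Sum = 2 + 2 + 1.5 + 3 + 1.5 + 1.5
= 11.5 beats


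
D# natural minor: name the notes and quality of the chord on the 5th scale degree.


Reasoning:
D# natural minor scale: D# E# F# G# A# B C#
Diatonic triad on degree 5 stacks scale notes 5, 7, 2: A# C# E#
A#→C# = 3 semitones; A#→E# = 7 semitones → minor triad
= A# C# E# (minor)


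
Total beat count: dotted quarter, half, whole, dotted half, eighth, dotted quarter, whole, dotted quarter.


Reasoning:
Beat values:
  dotted quarter = 1.5 beats
  half = 2 beats
  whole = 4 beats
  dotted half = 3 beats
  eighth = 0.5 beats
  dotted quarter = 1.5 beats
  whole = 4 beats
  dotted quarter = 1.5 beats
Sum = 1.5 + 2 + 4 + 3 + 0.5 + 1.5 + 4 + 1.5
= 18 beats


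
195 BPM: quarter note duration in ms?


Working:
One quarter-note beat = 60000 / BPM = 60000 / 195 ms
Duration = 60000 / 195
= 307.7 ms


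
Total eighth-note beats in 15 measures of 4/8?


Solution.
Time signature 4/8: the bottom number 8 means the eighth note gets one count
The top number 4 means 4 eighth-note beats per measure
Total = 4 × 15 measures
= 60 eighth-note beats


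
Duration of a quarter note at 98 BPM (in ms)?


Working:
One quarter-note beat = 60000 / BPM = 60000 / 98 ms
Duration = 60000 / 98
= 612.2 ms


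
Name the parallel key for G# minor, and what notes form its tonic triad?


Let's work it out.
Parallel keys share the same tonic but differ in mode
G# minor → parallel is G# major
Tonic triad of G# major = G# B# D#
= G# major; triad = G# B# D#


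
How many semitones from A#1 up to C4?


Absolute semitone position = octave×12 + chromatic position
A#1: 1×12 + 10 = 22
C4: 4×12 + 0 = 48
Difference = 48 - 22 = 26
= 26 semitones


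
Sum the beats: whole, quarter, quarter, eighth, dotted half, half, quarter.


Let's work it out.
Beat values:
  whole = 4 beats
  quarter = 1 beat
  quarter = 1 beat
  eighth = 0.5 beats
  dotted half = 3 beats
  half = 2 beats
  quarter = 1 beat
Sum = 4 + 1 + 1 + 0.5 + 3 + 2 + 1
= 12.5 beats


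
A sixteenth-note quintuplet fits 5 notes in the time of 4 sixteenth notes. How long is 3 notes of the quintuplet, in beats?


Quintuplet: 5 notes occupy the space of 4 sixteenth notes
Space = 4 × 1/4 = 1 beat
Each quintuplet note = 1 / 5 = 1/5 beats
3 notes = 3 × 1/5 = 3/5
= 3/5 beats


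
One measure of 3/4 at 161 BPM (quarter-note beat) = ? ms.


Working:
Quarter-note beat duration = 60000 / 161 ms
Beats per measure (3/4) = 3
One measure = 3 × 60000 / 161 = 180000 / 161 ms
= 1118.0 ms


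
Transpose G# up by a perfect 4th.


Step by step:
perfect 4th: 4 letter names, 5 semitones
Letter: G + 3 → C
Pitch: G# + 5 semitones, spelled as a C → C#
= C#


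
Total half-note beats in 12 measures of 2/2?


Reasoning:
Time signature 2/2: the bottom number 2 means the half note gets one count
The top number 2 means 2 half-note beats per measure
Total = 2 × 12 measures
= 24 half-note beats


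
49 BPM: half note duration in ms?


Solution.
One quarter-note beat = 60000 / BPM = 60000 / 49 ms
Half note = 2 × quarter note
Duration = 2 × 60000 / 49 = 120000 / 49
= 2449.0 ms


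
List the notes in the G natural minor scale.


Solution.
Natural minor scale pattern: W-H-W-W-H-W-W (2-1-2-2-1-2-2 semitones)
Starting from G:
  G + 2 semitones → A
  A + 1 semitone → Bb
  Bb + 2 semitones → C
  C + 2 semitones → D
  D + 1 semitone → Eb
  Eb + 2 semitones → F
  F + 2 semitones → G
Scale = G A Bb C D Eb F


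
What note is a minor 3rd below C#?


A 3rd spans 3 letter names, so from C we land on A
A minor 3rd = 3 semitones below C#
Spell A at that pitch: A#
= A#


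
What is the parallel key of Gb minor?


Let's work it out.
Parallel keys share the same tonic but differ in mode
Gb minor → parallel is Gb major
= Gb major


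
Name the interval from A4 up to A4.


Letter names: A → A spans 1 letter name → a unison
Semitones: A4 → A4 = 0 half-steps
A unison of 0 semitones is a perfect unison
= perfect unison


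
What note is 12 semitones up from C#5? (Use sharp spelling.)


Working:
C#5: chromatic position 1 in octave 5 → absolute = 5×12 + 1 = 61
Transpose up 12: 61 + 12 = 73
73 = 6×12 + 1 → C# in octave 6
Result = C#6


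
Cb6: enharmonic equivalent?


Step by step:
Enharmonic notes sound the same pitch but are spelled with different letter names
Cb and B name the same pitch class
Octave numbers change at C, so Cb6 = B5
= B5


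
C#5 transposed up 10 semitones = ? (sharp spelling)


C#5: chromatic position 1 in octave 5 → absolute = 5×12 + 1 = 61
Transpose up 10: 61 + 10 = 71
71 = 5×12 + 11 → B in octave 5
Result = B5


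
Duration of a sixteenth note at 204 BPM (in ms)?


One quarter-note beat = 60000 / BPM = 60000 / 204 ms
Sixteenth note = 1/4 × quarter note
Duration = 1/4 × 60000 / 204 = 15000 / 204
= 73.5 ms


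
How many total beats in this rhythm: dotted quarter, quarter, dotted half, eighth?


Solution.
Beat values:
  dotted quarter = 1.5 beats
  quarter = 1 beat
  dotted half = 3 beats
  eighth = 0.5 beats
Sum = 1.5 + 1 + 3 + 0.5
= 6 beats


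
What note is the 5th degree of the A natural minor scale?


Natural minor scale pattern: W-H-W-W-H-W-W (2-1-2-2-1-2-2 semitones)
Starting from A:
  A + 2 semitones → B
  B + 1 semitone → C
  C + 2 semitones → D
  D + 2 semitones → E
  E + 1 semitone → F
  F + 2 semitones → G
  G + 2 semitones → A
Scale: A B C D E F G
Degree 5 = E


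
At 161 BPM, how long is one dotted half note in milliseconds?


One quarter-note beat = 60000 / BPM = 60000 / 161 ms
Dotted half note = 3 × quarter note
Duration = 3 × 60000 / 161 = 180000 / 161
= 1118.0 ms


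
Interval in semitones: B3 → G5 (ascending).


Working:
Absolute semitone position = octave×12 + chromatic position
B3: 3×12 + 11 = 47
G5: 5×12 + 7 = 67
Difference = 67 - 47 = 20
= 20 semitones


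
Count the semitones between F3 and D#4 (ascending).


Absolute semitone position = octave×12 + chromatic position
F3: 3×12 + 5 = 41
D#4: 4×12 + 3 = 51
Difference = 51 - 41 = 10
= 10 semitones


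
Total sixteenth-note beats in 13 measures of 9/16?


Time signature 9/16: the bottom number 16 means the sixteenth note gets one count
The top number 9 means 9 sixteenth-note beats per measure
Total = 9 × 13 measures
= 117 sixteenth-note beats


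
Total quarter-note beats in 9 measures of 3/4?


Step by step:
Time signature 3/4: the bottom number 4 means the quarter note gets one count
The top number 3 means 3 quarter-note beats per measure
Total = 3 × 9 measures
= 27 quarter-note beats


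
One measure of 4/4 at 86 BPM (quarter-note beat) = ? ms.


Step by step:
Quarter-note beat duration = 60000 / 86 ms
Beats per measure (4/4) = 4
One measure = 4 × 60000 / 86 = 240000 / 86 ms
= 2790.7 ms


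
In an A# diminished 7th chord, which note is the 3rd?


Solution.
Diminished 7th chord = root + minor 3rd + diminished 5th + diminished 7th
Seventh chords stack in thirds, so the letter names are A-C-E-G
Root: A#
Minor 3rd above A#: C#
Diminished 5th above A#: E
Diminished 7th above A#: G
The 3rd = C#


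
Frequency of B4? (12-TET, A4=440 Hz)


Let's work it out.
f = 440 × 2^(n/12) where n = semitones from A4
B4: 2 semitones from A4
f = 440 × 2^(2/12)
f = 493.88 Hz


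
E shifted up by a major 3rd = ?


Solution.
major 3rd: 3 letter names, 4 semitones
Letter: E + 2 → G
Pitch: E + 4 semitones, spelled as a G → G#
= G#


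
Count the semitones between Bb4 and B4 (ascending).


Reasoning:
Absolute semitone position = octave×12 + chromatic position
Bb4: 4×12 + 10 = 58
B4: 4×12 + 11 = 59
Difference = 59 - 58 = 1
= 1 semitone


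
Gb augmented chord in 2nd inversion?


Reasoning:
Root position: Gb Bb D
2nd inversion: move root and 3rd up an octave
Bass note: D
Notes (bottom to top) = D Gb Bb


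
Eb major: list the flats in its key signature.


Working:
Flat major keys: C(0), F(1), Bb(2), Eb(3), Ab(4), Db(5), Gb(6), Cb(7)
Eb major has 3 flats
Order of flats: Bb Eb Ab Db Gb Cb Fb → first 3: Bb, Eb, Ab
= Bb, Eb, Ab


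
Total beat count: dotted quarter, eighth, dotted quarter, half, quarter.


Solution.
Beat values:
  dotted quarter = 1.5 beats
  eighth = 0.5 beats
  dotted quarter = 1.5 beats
  half = 2 beats
  quarter = 1 beat
Sum = 1.5 + 0.5 + 1.5 + 2 + 1
= 6.5 beats


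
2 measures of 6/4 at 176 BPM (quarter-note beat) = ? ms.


Working:
Quarter-note beat duration = 60000 / 176 ms
Beats per measure (6/4) = 6
One measure = 6 × 60000 / 176 = 360000 / 176 ms
2 measures = 2 × 360000 / 176 = 720000 / 176
= 4090.9 ms


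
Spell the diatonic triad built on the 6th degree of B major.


Reasoning:
B major scale: B C# D# E F# G# A#
Diatonic triad on degree 6 stacks scale notes 6, 1, 3: G# B D#
G#→B = 3 semitones; G#→D# = 7 semitones → minor triad
= G# B D# (minor)


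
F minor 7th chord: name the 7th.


Working:
Minor 7th chord = root + minor 3rd + perfect 5th + minor 7th
Seventh chords stack in thirds, so the letter names are F-A-C-E
Root: F
Minor 3rd above F: Ab
Perfect 5th above F: C
Minor 7th above F: Eb
The 7th = Eb


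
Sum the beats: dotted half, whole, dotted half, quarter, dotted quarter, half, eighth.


Reasoning:
Beat values:
  dotted half = 3 beats
  whole = 4 beats
  dotted half = 3 beats
  quarter = 1 beat
  dotted quarter = 1.5 beats
  half = 2 beats
  eighth = 0.5 beats
Sum = 3 + 4 + 3 + 1 + 1.5 + 2 + 0.5
= 15 beats


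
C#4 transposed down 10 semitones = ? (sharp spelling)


C#4: chromatic position 1 in octave 4 → absolute = 4×12 + 1 = 49
Transpose down 10: 49 - 10 = 39
39 = 3×12 + 3 → D# in octave 3
Result = D#3


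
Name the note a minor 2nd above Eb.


Working:
A 2nd spans 2 letter names, so from E we land on F
A minor 2nd = 1 semitone above Eb
Spell F at that pitch: Fb
= Fb
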